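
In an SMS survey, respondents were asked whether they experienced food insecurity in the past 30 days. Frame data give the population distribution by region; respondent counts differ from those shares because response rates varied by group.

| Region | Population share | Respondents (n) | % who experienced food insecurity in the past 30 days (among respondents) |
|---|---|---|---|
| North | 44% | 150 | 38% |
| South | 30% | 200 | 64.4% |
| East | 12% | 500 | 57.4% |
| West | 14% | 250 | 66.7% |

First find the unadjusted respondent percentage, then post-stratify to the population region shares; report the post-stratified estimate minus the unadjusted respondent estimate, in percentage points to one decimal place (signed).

Unadjusted (pooled respondent) estimate weights by respondent counts:
  (150/1100)×38 + (200/1100)×64.4 + (500/1100)×57.4 + (250/1100)×66.7 = 58.1409%
Post-stratifying to population shares instead:
  0.44×38 + 0.3×64.4 + 0.12×57.4 + 0.14×66.7 = 52.266%
Difference = 52.266 − 58.1409 = -5.8749 pp.

-5.9 percentage points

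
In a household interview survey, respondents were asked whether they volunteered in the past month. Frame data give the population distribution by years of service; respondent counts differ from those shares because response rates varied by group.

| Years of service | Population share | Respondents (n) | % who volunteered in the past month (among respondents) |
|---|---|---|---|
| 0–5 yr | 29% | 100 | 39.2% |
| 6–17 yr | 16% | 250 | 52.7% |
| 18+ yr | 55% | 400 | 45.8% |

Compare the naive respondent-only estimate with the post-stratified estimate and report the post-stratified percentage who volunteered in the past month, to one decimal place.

45.0%

Naive respondent-only estimate (weights = respondent counts):
  (100/750)×39.2 + (250/750)×52.7 + (400/750)×45.8 = 47.22%
Post-stratifying to population shares instead:
  0.29×39.2 + 0.16×52.7 + 0.55×45.8 = 44.99%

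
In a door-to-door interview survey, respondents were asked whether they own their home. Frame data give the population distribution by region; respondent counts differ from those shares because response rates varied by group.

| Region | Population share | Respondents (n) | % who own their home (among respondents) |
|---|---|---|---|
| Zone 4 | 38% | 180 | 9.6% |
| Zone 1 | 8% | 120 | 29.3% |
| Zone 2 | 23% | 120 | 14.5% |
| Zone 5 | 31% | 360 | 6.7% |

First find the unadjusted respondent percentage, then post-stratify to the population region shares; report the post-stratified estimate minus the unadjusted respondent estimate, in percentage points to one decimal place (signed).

-0.6 percentage points

Unadjusted (pooled respondent) estimate weights by respondent counts:
  (180/780)×9.6 + (120/780)×29.3 + (120/780)×14.5 + (360/780)×6.7 = 12.0462%
Reweighting by population region shares:
  0.38×9.6 + 0.08×29.3 + 0.23×14.5 + 0.31×6.7 = 11.404%
Difference = 11.404 − 12.0462 = -0.6422 pp.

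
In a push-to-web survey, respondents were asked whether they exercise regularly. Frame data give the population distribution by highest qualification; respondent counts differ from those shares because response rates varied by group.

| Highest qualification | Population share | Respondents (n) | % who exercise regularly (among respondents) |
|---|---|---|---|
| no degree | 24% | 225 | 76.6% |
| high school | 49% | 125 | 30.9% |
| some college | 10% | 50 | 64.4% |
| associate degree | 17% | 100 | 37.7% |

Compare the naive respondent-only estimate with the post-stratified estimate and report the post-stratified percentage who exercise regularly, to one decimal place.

46.4%

Without adjustment, the pooled respondent share is:
  (225/500)×76.6 + (125/500)×30.9 + (50/500)×64.4 + (100/500)×37.7 = 56.175%
Reweighting by population highest qualification shares:
  0.24×76.6 + 0.49×30.9 + 0.1×64.4 + 0.17×37.7 = 46.374%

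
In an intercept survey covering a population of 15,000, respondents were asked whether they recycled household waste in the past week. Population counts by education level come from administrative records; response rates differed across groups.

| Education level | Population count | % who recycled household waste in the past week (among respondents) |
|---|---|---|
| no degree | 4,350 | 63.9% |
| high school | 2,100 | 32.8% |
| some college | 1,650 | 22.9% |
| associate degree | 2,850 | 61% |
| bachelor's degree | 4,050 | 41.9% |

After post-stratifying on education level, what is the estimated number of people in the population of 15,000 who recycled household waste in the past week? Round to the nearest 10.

7,280

Estimated count per cell = population count × respondent percentage:
  no degree: 4,350 × 63.9% = 2779.65
  high school: 2,100 × 32.8% = 688.8
  some college: 1,650 × 22.9% = 377.85
  associate degree: 2,850 × 61% = 1738.5
  bachelor's degree: 4,050 × 41.9% = 1696.95
Estimated total = 7281.75 → 7,280.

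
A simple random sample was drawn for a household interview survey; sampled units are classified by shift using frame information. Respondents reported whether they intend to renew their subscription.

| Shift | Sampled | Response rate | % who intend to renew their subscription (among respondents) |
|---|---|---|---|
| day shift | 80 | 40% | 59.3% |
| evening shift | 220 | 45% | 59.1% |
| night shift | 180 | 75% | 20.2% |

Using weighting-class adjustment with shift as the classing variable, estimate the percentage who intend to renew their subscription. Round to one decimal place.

Each respondent's weight = sampled/responded in their class; summing within a class gives n_sampled, so:
  day shift: 80 × 59.3 = 4744
  evening shift: 220 × 59.1 = 13,002
  night shift: 180 × 20.2 = 3636
Adjusted estimate = 21,382 / 480 = 44.5458 → 44.5%.

44.5%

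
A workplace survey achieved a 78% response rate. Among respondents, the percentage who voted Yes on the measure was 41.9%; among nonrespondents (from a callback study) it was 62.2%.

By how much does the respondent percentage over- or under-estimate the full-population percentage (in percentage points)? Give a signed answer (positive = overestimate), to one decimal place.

-4.5 percentage points

Nonresponse fraction = 1 − 0.78 = 0.22.
Bias = (nonresponse fraction) × (respondent percentage − nonrespondent percentage)
     = 0.22 × (41.9 − 62.2) = 0.22 × -20.3 = -4.466.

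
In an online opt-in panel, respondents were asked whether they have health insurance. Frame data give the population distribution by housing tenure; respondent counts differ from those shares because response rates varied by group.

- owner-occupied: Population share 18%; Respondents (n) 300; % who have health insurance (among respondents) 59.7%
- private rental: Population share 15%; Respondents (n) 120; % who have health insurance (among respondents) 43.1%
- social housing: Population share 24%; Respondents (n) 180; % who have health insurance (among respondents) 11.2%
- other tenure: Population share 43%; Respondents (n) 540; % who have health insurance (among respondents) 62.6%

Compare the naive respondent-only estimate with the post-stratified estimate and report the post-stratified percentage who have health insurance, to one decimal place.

Unadjusted (pooled respondent) estimate weights by respondent counts:
  (300/1140)×59.7 + (120/1140)×43.1 + (180/1140)×11.2 + (540/1140)×62.6 = 51.6684%
Post-stratifying to population shares instead:
  0.18×59.7 + 0.15×43.1 + 0.24×11.2 + 0.43×62.6 = 46.817%

46.8%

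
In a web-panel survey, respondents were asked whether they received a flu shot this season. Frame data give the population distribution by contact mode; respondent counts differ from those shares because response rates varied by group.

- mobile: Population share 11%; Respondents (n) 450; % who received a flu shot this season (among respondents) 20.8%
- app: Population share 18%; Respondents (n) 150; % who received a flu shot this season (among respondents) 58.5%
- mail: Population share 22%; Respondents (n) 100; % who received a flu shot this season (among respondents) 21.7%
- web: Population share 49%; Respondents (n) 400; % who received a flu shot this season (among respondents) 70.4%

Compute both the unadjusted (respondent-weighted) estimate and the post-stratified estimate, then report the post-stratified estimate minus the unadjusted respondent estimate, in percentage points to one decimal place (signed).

+8.0 percentage points

Without adjustment, the pooled respondent share is:
  (450/1100)×20.8 + (150/1100)×58.5 + (100/1100)×21.7 + (400/1100)×70.4 = 44.0591%
Post-stratified estimate weights by population shares:
  0.11×20.8 + 0.18×58.5 + 0.22×21.7 + 0.49×70.4 = 52.088%
Difference = 52.088 − 44.0591 = 8.0289 pp.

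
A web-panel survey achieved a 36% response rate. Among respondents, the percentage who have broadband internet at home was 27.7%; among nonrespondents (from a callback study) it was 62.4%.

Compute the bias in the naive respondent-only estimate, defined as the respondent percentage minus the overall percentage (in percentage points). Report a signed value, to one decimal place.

Nonresponse fraction = 1 − 0.36 = 0.64.
Bias = (nonresponse fraction) × (respondent percentage − nonrespondent percentage)
     = 0.64 × (27.7 − 62.4) = 0.64 × -34.7 = -22.208.

-22.2 percentage points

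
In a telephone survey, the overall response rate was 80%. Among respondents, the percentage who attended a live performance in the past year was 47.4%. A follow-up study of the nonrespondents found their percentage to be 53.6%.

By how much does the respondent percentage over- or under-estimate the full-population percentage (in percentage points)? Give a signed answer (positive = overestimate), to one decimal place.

-1.2 percentage points

Nonresponse fraction = 1 − 0.8 = 0.2.
Bias = (nonresponse fraction) × (respondent percentage − nonrespondent percentage)
     = 0.2 × (47.4 − 53.6) = 0.2 × -6.2 = -1.24.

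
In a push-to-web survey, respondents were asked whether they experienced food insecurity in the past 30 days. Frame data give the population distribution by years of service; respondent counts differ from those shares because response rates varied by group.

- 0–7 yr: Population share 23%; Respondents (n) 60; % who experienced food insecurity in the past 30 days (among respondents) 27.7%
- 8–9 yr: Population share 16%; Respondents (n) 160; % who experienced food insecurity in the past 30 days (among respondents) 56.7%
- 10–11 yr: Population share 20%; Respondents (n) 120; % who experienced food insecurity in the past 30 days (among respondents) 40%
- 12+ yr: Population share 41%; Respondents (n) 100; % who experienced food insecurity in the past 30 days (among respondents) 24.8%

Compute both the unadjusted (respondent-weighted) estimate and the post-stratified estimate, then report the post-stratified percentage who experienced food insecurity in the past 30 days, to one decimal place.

Naive respondent-only estimate (weights = respondent counts):
  (60/440)×27.7 + (160/440)×56.7 + (120/440)×40 + (100/440)×24.8 = 40.9409%
Post-stratified estimate weights by population shares:
  0.23×27.7 + 0.16×56.7 + 0.2×40 + 0.41×24.8 = 33.611%

33.6%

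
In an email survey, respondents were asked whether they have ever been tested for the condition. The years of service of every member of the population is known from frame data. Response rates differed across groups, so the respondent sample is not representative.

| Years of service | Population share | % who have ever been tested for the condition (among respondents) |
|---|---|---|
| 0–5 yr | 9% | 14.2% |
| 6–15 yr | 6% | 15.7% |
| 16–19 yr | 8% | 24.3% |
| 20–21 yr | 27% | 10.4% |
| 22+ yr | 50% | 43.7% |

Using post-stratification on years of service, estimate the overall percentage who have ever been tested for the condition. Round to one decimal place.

28.8%

Post-stratification weights by population share, not respondent share:
  0–5 yr: 0.09 × 14.2 = 1.278
  6–15 yr: 0.06 × 15.7 = 0.942
  16–19 yr: 0.08 × 24.3 = 1.944
  20–21 yr: 0.27 × 10.4 = 2.808
  22+ yr: 0.5 × 43.7 = 21.85
Post-stratified estimate = 28.822 → 28.8%.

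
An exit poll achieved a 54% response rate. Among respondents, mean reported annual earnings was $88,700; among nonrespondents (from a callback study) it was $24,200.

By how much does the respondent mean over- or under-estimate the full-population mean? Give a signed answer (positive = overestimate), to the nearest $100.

+$29,700

Nonresponse fraction = 1 − 0.54 = 0.46.
Bias = (nonresponse fraction) × (respondent mean − nonrespondent mean)
     = 0.46 × (88,700 − 24,200) = 0.46 × 64,500 = 29,670.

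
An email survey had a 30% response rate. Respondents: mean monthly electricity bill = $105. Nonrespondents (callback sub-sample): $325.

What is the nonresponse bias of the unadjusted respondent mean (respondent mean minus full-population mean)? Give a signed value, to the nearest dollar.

Nonresponse fraction = 1 − 0.3 = 0.7.
Bias = (nonresponse fraction) × (respondent mean − nonrespondent mean)
     = 0.7 × (105 − 325) = 0.7 × -220 = -154.

-$154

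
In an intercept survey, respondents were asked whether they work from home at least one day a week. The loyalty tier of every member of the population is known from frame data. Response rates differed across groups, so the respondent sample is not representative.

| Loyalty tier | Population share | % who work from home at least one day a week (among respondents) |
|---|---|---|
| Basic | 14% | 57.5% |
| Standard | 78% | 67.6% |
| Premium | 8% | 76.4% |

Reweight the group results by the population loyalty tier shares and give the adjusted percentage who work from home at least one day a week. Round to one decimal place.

66.9%

Post-stratification weights by population share, not respondent share:
  Basic: 0.14 × 57.5 = 8.05
  Standard: 0.78 × 67.6 = 52.728
  Premium: 0.08 × 76.4 = 6.112
Post-stratified estimate = 66.89 → 66.9%.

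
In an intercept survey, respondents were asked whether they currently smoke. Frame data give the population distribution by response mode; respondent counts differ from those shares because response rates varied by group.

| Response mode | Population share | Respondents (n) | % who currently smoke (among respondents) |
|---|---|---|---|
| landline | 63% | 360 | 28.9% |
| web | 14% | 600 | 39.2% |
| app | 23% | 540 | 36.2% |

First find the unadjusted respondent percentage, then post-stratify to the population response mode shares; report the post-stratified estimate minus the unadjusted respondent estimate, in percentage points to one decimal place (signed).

Without adjustment, the pooled respondent share is:
  (360/1500)×28.9 + (600/1500)×39.2 + (540/1500)×36.2 = 35.648%
Post-stratified estimate weights by population shares:
  0.63×28.9 + 0.14×39.2 + 0.23×36.2 = 32.021%
Difference = 32.021 − 35.648 = -3.627 pp.

-3.6 percentage points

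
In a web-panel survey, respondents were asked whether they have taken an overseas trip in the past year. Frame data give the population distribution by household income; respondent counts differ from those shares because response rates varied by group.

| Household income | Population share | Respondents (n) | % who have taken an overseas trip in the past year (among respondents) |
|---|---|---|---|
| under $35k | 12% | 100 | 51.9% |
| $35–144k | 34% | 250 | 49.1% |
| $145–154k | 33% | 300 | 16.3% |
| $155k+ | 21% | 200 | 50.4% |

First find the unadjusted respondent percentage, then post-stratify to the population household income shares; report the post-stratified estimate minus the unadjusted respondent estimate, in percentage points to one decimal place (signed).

+0.7 percentage points

Without adjustment, the pooled respondent share is:
  (100/850)×51.9 + (250/850)×49.1 + (300/850)×16.3 + (200/850)×50.4 = 38.1588%
Post-stratified estimate weights by population shares:
  0.12×51.9 + 0.34×49.1 + 0.33×16.3 + 0.21×50.4 = 38.885%
Difference = 38.885 − 38.1588 = 0.7262 pp.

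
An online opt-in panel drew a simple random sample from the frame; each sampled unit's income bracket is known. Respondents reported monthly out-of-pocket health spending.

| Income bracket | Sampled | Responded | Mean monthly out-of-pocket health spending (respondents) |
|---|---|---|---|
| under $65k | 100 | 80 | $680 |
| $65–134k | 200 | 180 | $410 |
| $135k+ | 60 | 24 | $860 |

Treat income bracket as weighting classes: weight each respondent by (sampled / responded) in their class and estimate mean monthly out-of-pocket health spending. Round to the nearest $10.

$560

Class response rates: under $65k 80/100 = 80%, $65–134k 180/200 = 90%, $135k+ 24/60 = 40%.
Each respondent's weight = sampled/responded in their class; summing within a class gives n_sampled, so:
  under $65k: 100 × 680 = 68,000
  $65–134k: 200 × 410 = 82,000
  $135k+: 60 × 860 = 51,600
Adjusted estimate = 201,600 / 360 = 560 → $560.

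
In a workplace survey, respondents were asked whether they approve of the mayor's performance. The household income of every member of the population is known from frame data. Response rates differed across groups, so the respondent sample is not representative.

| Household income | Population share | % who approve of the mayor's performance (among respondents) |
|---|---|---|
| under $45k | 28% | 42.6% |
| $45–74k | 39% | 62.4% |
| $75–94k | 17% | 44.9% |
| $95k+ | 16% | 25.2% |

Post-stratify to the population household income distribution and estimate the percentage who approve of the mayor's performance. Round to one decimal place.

Weight each group's respondent value by its population share:
  under $45k: 0.28 × 42.6 = 11.928
  $45–74k: 0.39 × 62.4 = 24.336
  $75–94k: 0.17 × 44.9 = 7.633
  $95k+: 0.16 × 25.2 = 4.032
Post-stratified estimate = 47.929 → 47.9%.

47.9%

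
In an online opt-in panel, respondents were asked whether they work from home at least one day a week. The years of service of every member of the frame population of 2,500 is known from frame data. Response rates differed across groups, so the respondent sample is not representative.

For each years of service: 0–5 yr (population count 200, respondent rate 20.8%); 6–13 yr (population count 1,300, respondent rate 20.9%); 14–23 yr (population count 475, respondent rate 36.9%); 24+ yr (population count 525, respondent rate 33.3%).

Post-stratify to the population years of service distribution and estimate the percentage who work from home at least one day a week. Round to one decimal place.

26.5%

Post-stratification weights by population share, not respondent share:
  0–5 yr: (200/2,500) × 20.8 = 1.664
  6–13 yr: (1,300/2,500) × 20.9 = 10.868
  14–23 yr: (475/2,500) × 36.9 = 7.011
  24+ yr: (525/2,500) × 33.3 = 6.993
Post-stratified estimate = 26.536 → 26.5%.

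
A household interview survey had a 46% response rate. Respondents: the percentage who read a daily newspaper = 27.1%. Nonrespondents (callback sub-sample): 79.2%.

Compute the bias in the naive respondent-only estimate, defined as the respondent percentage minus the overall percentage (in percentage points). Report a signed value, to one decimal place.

Nonresponse fraction = 1 − 0.46 = 0.54.
Bias = (nonresponse fraction) × (respondent percentage − nonrespondent percentage)
     = 0.54 × (27.1 − 79.2) = 0.54 × -52.1 = -28.134.

-28.1 percentage points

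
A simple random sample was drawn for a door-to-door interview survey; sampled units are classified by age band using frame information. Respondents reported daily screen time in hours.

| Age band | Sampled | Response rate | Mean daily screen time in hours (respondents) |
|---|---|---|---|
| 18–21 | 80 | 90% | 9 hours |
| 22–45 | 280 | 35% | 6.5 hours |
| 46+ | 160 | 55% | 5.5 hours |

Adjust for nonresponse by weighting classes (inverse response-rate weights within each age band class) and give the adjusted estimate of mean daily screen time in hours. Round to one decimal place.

With weight = n_sampled/n_responded per class, the weighted class total is n_sampled:
  18–21: 80 × 9 = 720
  22–45: 280 × 6.5 = 1820
  46+: 160 × 5.5 = 880
Adjusted estimate = 3420 / 520 = 6.57692 → 6.6.

6.6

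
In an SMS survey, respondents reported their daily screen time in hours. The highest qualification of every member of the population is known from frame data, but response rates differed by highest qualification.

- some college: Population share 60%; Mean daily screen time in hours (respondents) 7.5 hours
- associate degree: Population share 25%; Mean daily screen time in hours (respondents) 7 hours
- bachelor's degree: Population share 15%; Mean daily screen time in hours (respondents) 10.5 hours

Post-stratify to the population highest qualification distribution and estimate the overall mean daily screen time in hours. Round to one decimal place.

Reweight to the known highest qualification distribution:
  some college: 0.6 × 7.5 = 4.5
  associate degree: 0.25 × 7 = 1.75
  bachelor's degree: 0.15 × 10.5 = 1.575
Post-stratified estimate = 7.825 → 7.8.

7.8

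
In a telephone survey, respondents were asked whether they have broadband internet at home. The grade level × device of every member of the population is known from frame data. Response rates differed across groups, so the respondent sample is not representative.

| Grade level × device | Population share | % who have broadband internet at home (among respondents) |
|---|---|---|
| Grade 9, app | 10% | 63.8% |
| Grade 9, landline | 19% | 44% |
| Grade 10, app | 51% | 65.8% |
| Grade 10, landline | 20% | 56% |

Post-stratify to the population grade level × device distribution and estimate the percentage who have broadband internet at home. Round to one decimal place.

Each cell contributes population-share × respondent value:
  Grade 9, app: 0.1 × 63.8 = 6.38
  Grade 9, landline: 0.19 × 44 = 8.36
  Grade 10, app: 0.51 × 65.8 = 33.558
  Grade 10, landline: 0.2 × 56 = 11.2
Post-stratified estimate = 59.498 → 59.5%.

59.5%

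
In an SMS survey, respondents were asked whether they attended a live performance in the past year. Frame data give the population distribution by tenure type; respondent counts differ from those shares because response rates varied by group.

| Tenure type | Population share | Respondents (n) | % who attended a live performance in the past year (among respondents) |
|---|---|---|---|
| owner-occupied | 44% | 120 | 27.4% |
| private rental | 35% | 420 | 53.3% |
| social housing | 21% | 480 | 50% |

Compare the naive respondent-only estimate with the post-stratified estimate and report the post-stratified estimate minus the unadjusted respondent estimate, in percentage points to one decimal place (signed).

Naive respondent-only estimate (weights = respondent counts):
  (120/1020)×27.4 + (420/1020)×53.3 + (480/1020)×50 = 48.7%
Reweighting by population tenure type shares:
  0.44×27.4 + 0.35×53.3 + 0.21×50 = 41.211%
Difference = 41.211 − 48.7 = -7.489 pp.

-7.5 percentage points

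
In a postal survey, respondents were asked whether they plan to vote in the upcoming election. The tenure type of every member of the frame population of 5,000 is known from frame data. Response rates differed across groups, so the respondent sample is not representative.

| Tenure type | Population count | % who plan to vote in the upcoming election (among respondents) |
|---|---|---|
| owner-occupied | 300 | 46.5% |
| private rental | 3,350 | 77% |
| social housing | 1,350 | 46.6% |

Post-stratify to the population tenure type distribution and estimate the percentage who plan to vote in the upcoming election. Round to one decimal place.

Each cell contributes population-share × respondent value:
  owner-occupied: (300/5,000) × 46.5 = 2.79
  private rental: (3,350/5,000) × 77 = 51.59
  social housing: (1,350/5,000) × 46.6 = 12.582
Post-stratified estimate = 66.962 → 67.0%.

67.0%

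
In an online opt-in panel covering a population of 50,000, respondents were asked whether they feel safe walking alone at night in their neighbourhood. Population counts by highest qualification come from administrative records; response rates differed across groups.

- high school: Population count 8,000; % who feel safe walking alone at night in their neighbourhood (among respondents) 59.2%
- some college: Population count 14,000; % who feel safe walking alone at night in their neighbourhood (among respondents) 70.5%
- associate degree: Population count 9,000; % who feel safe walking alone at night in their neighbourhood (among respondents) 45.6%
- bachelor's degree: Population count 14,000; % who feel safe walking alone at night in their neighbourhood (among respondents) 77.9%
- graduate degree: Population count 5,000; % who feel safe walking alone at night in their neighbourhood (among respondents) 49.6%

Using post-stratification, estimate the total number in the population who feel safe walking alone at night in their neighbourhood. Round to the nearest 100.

32,100

Apply each group's respondent rate to its population count:
  high school: 8,000 × 59.2% = 4736
  some college: 14,000 × 70.5% = 9870
  associate degree: 9,000 × 45.6% = 4104
  bachelor's degree: 14,000 × 77.9% = 10,906
  graduate degree: 5,000 × 49.6% = 2480
Estimated total = 32,096 → 32,100.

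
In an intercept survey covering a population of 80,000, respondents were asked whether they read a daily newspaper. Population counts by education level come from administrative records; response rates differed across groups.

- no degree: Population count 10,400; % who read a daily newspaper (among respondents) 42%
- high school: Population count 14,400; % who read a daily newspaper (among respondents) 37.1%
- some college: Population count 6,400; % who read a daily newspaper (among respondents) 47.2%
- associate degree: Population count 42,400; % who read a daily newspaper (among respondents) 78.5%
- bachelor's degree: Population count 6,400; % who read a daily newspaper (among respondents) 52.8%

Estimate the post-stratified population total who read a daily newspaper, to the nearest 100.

Estimated count per cell = population count × respondent percentage:
  no degree: 10,400 × 42% = 4368
  high school: 14,400 × 37.1% = 5342.4
  some college: 6,400 × 47.2% = 3020.8
  associate degree: 42,400 × 78.5% = 33,284
  bachelor's degree: 6,400 × 52.8% = 3379.2
Estimated total = 49394.4 → 49,400.

49,400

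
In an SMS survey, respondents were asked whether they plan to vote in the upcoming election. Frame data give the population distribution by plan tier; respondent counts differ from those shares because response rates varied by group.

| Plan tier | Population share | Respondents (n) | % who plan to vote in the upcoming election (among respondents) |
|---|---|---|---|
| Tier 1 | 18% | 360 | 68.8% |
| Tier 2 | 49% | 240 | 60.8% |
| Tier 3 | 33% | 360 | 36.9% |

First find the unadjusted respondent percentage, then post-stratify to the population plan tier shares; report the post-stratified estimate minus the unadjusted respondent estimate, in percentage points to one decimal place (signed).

-0.5 percentage points

Without adjustment, the pooled respondent share is:
  (360/960)×68.8 + (240/960)×60.8 + (360/960)×36.9 = 54.8375%
Post-stratifying to population shares instead:
  0.18×68.8 + 0.49×60.8 + 0.33×36.9 = 54.353%
Difference = 54.353 − 54.8375 = -0.4845 pp.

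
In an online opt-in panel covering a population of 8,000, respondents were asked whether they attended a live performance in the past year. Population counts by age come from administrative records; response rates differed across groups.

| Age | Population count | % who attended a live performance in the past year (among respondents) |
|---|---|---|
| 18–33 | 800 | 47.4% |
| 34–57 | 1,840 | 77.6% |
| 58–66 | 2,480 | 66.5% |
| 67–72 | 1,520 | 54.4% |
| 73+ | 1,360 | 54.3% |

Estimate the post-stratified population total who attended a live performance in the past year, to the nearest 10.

Each cell contributes its population count × the respondent rate:
  18–33: 800 × 47.4% = 379.2
  34–57: 1,840 × 77.6% = 1427.84
  58–66: 2,480 × 66.5% = 1649.2
  67–72: 1,520 × 54.4% = 826.88
  73+: 1,360 × 54.3% = 738.48
Estimated total = 5021.6 → 5,020.

5,020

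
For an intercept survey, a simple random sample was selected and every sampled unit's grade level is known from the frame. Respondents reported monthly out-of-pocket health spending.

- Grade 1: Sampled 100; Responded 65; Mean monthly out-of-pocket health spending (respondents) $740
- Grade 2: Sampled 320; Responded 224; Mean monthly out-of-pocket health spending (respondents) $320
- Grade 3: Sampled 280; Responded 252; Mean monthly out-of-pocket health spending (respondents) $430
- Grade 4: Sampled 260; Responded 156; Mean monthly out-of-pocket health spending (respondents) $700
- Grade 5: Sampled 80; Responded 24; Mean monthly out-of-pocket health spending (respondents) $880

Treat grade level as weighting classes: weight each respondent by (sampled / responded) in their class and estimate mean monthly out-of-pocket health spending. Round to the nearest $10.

$530

Class response rates: Grade 1 65/100 = 65%, Grade 2 224/320 = 70%, Grade 3 252/280 = 90%, Grade 4 156/260 = 60%, Grade 5 24/80 = 30%.
With weight = n_sampled/n_responded per class, the weighted class total is n_sampled:
  Grade 1: 100 × 740 = 74,000
  Grade 2: 320 × 320 = 102,400
  Grade 3: 280 × 430 = 120,400
  Grade 4: 260 × 700 = 182,000
  Grade 5: 80 × 880 = 70,400
Adjusted estimate = 549,200 / 1,040 = 528.077 → $530.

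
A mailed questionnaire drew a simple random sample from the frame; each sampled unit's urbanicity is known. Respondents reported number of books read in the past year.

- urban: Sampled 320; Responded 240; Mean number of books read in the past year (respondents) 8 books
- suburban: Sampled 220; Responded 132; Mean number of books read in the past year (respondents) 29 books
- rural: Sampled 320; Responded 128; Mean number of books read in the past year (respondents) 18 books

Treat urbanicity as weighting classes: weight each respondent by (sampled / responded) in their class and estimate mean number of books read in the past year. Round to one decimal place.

Response rates by class: urban 240/320 = 75%, suburban 132/220 = 60%, rural 128/320 = 40%.
With weight = n_sampled/n_responded per class, the weighted class total is n_sampled:
  urban: 320 × 8 = 2560
  suburban: 220 × 29 = 6380
  rural: 320 × 18 = 5760
Adjusted estimate = 14,700 / 860 = 17.093 → 17.1.

17.1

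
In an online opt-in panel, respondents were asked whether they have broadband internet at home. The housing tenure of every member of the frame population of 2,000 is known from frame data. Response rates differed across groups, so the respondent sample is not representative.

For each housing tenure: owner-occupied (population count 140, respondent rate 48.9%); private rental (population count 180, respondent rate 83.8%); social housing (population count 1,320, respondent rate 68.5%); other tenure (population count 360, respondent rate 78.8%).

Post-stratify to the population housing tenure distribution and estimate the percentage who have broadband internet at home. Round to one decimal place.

Each cell contributes population-share × respondent value:
  owner-occupied: (140/2,000) × 48.9 = 3.423
  private rental: (180/2,000) × 83.8 = 7.542
  social housing: (1,320/2,000) × 68.5 = 45.21
  other tenure: (360/2,000) × 78.8 = 14.184
Post-stratified estimate = 70.359 → 70.4%.

70.4%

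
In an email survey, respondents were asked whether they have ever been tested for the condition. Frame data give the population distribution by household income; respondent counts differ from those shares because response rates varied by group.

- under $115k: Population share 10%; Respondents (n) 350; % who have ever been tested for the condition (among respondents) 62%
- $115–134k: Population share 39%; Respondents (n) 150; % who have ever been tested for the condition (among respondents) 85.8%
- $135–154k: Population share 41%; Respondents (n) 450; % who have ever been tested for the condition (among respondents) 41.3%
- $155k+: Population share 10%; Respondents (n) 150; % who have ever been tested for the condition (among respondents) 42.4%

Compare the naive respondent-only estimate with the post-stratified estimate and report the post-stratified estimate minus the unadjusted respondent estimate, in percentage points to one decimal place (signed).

+6.7 percentage points

Unadjusted (pooled respondent) estimate weights by respondent counts:
  (350/1100)×62 + (150/1100)×85.8 + (450/1100)×41.3 + (150/1100)×42.4 = 54.1045%
Reweighting by population household income shares:
  0.1×62 + 0.39×85.8 + 0.41×41.3 + 0.1×42.4 = 60.835%
Difference = 60.835 − 54.1045 = 6.7305 pp.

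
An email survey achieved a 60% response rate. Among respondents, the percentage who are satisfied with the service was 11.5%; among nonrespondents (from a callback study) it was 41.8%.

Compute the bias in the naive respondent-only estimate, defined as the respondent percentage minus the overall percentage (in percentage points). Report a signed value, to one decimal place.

-12.1 percentage points

Nonresponse fraction = 1 − 0.6 = 0.4.
Bias = (nonresponse fraction) × (respondent percentage − nonrespondent percentage)
     = 0.4 × (11.5 − 41.8) = 0.4 × -30.3 = -12.12.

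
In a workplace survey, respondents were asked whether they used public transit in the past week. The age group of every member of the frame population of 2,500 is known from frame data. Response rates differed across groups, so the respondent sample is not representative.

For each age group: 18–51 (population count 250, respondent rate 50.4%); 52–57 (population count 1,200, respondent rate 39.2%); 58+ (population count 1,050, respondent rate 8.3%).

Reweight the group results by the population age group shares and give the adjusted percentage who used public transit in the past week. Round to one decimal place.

27.3%

Each cell contributes population-share × respondent value:
  18–51: (250/2,500) × 50.4 = 5.04
  52–57: (1,200/2,500) × 39.2 = 18.816
  58+: (1,050/2,500) × 8.3 = 3.486
Post-stratified estimate = 27.342 → 27.3%.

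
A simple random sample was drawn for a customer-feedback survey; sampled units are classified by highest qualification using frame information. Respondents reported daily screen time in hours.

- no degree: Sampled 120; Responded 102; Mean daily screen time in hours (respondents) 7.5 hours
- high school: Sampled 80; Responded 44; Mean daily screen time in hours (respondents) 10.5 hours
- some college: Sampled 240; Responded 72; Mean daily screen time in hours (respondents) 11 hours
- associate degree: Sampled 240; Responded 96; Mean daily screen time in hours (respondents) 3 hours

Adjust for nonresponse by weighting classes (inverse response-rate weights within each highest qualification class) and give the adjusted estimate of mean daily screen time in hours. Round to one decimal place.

7.5

Response rates by class: no degree 102/120 = 85%, high school 44/80 = 55%, some college 72/240 = 30%, associate degree 96/240 = 40%.
With weight = n_sampled/n_responded per class, the weighted class total is n_sampled:
  no degree: 120 × 7.5 = 900
  high school: 80 × 10.5 = 840
  some college: 240 × 11 = 2640
  associate degree: 240 × 3 = 720
Adjusted estimate = 5100 / 680 = 7.5 → 7.5.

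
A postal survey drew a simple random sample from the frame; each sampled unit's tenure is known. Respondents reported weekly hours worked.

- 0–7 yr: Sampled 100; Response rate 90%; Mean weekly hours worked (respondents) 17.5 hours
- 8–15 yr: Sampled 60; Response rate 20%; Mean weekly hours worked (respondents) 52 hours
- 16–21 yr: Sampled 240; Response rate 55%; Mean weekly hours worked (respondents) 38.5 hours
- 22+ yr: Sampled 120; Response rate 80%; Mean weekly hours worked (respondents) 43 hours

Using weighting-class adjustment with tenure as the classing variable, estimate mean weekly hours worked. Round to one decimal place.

37.1

Each respondent's weight = sampled/responded in their class; summing within a class gives n_sampled, so:
  0–7 yr: 100 × 17.5 = 1750
  8–15 yr: 60 × 52 = 3120
  16–21 yr: 240 × 38.5 = 9240
  22+ yr: 120 × 43 = 5160
Adjusted estimate = 19,270 / 520 = 37.0577 → 37.1.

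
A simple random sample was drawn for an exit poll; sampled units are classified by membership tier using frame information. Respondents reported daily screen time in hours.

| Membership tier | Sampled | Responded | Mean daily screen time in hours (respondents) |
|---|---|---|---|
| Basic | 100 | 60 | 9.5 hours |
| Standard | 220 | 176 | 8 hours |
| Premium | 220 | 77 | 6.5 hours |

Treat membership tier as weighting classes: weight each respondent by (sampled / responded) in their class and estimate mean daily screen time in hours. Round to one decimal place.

Class response rates: Basic 60/100 = 60%, Standard 176/220 = 80%, Premium 77/220 = 35%.
With weight = n_sampled/n_responded per class, the weighted class total is n_sampled:
  Basic: 100 × 9.5 = 950
  Standard: 220 × 8 = 1760
  Premium: 220 × 6.5 = 1430
Adjusted estimate = 4140 / 540 = 7.66667 → 7.7.

7.7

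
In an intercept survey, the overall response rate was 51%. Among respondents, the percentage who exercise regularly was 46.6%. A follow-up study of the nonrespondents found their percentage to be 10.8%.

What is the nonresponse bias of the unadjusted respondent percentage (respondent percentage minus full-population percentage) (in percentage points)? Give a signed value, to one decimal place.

+17.5 percentage points

Nonresponse fraction = 1 − 0.51 = 0.49.
Bias = (nonresponse fraction) × (respondent percentage − nonrespondent percentage)
     = 0.49 × (46.6 − 10.8) = 0.49 × 35.8 = 17.542.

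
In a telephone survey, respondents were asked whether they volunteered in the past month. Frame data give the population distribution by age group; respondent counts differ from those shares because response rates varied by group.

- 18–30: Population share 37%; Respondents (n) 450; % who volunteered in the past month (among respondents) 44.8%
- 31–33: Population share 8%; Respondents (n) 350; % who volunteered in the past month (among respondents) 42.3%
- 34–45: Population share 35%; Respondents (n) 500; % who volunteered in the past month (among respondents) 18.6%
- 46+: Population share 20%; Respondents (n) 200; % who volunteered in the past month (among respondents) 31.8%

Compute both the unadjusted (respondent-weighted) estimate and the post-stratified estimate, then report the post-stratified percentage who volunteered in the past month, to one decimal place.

Naive respondent-only estimate (weights = respondent counts):
  (450/1500)×44.8 + (350/1500)×42.3 + (500/1500)×18.6 + (200/1500)×31.8 = 33.75%
Post-stratified estimate weights by population shares:
  0.37×44.8 + 0.08×42.3 + 0.35×18.6 + 0.2×31.8 = 32.83%

32.8%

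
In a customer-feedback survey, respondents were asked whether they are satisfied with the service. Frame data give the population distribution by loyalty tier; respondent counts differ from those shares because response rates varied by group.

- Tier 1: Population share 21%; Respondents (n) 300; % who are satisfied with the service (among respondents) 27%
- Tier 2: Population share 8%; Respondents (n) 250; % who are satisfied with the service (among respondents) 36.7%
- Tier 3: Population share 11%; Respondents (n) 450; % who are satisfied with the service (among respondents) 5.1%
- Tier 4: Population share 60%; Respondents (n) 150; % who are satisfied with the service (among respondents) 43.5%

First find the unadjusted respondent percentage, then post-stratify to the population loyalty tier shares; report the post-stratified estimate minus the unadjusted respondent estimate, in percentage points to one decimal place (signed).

+12.6 percentage points

Naive respondent-only estimate (weights = respondent counts):
  (300/1150)×27 + (250/1150)×36.7 + (450/1150)×5.1 + (150/1150)×43.5 = 22.6913%
Post-stratifying to population shares instead:
  0.21×27 + 0.08×36.7 + 0.11×5.1 + 0.6×43.5 = 35.267%
Difference = 35.267 − 22.6913 = 12.5757 pp.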